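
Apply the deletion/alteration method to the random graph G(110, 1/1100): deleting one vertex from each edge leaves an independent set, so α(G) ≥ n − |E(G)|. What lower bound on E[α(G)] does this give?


E[|E(G)|] = C(110, 2)·p = 5995 · (1/1100) = 109/20.
E[α(G)] ≥ n − E[|E(G)|] = 110 − 109/20 = 2091/20.
Numerically: ≈ 104.550.
(This is only a lower bound; the true E[α(G)] may be larger.)

E[α(G)] ≥ 2091/20 ≈ 104.550.


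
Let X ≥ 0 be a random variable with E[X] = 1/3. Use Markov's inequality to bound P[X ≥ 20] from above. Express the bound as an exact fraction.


μ = E[X] = 1/3, a = 20.
Markov: P[X ≥ 20] ≤ μ/a = (1/3)/20 = 1/60.
Numerically: ≈ 0.0167.
(Since a = 20 > μ = 0.3333, the bound 1/60 is < 1 and informative.)

P[X ≥ 20] ≤ 1/60 ≈ 0.0167.


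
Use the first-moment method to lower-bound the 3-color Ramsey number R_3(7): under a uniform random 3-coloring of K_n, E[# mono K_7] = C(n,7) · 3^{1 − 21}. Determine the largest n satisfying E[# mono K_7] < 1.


We need C(n, 7) · 3^{1 − 21} < 1, i.e. C(n, 7) < 3^{21 − 1} = 3486784401.
Check values of n near the boundary:
  n = 78: C(78, 7) = 2641902120; 2641902120 < 3486784401? YES
  n = 79: C(79, 7) = 2898753715; 2898753715 < 3486784401? YES
  n = 80: C(80, 7) = 3176716400; 3176716400 < 3486784401? YES
  n = 81: C(81, 7) = 3477216600; 3477216600 < 3486784401? YES
  n = 82: C(82, 7) = 3801756816; 3801756816 < 3486784401? NO
  n = 83: C(83, 7) = 4151918628; 4151918628 < 3486784401? NO
The largest n with C(n, 7) < 3486784401 is n = 81 (where E[X] = 42928600/43046721 ≈ 0.99726). Hence R_3(7) > 81, i.e. R_3(7) ≥ 82.

Largest n = 81; hence R_3(7) > 81.


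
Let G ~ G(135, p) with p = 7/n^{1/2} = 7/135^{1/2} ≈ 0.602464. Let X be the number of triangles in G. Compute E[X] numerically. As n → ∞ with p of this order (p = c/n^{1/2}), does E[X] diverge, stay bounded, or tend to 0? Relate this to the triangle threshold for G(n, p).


Number of potential triangles: C(135, 3) = 400995.
Each occurs with probability p³ ≈ (0.602464)³ ≈ 2.18672146e-01.
By linearity: E[X] = C(135, 3)·p³ ≈ 400995 · 2.18672146e-01 ≈ 87686.437238.
Since α = 1/2 < 1, p = c/n^{1/2} ≫ 1/n is above the triangle threshold p ~ 1/n. Asymptotically E[X] ~ (c³/6)·n^{3(1−α)} = (7³/6)·n^{1.5} → ∞; triangles are abundant w.h.p.

E[X] ≈ 87686.437238; in regime p = Θ(1/n^{1/2}) E[X] diverges (above the triangle threshold p ~ 1/n).


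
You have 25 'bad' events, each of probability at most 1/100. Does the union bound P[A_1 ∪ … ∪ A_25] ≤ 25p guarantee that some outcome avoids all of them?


Union bound: P[∪_{i=1}^{25} A_i] ≤ Σ_i P[A_i] ≤ 25·p = 25·(1/100) = 1/4.
Numerically: 1/4 ≈ 0.25000.
Is 1/4 < 1? YES.
Since P[∪ A_i] ≤ 1/4 < 1, the complement has P[∩ A_i^c] ≥ 1 − 1/4 = 3/4 > 0, so some outcome avoids every A_i.

25·p = 1/4 ≈ 0.25000; existence CERTIFIED by the union bound.


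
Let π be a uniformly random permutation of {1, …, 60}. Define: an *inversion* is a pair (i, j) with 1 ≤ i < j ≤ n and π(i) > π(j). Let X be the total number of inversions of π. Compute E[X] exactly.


Write X = Σ X_I over the C(60, 2) = 1770 pairs i < j, with X_I the indicator of one inversion.
There are 1770 indicators.
For each fixed pair i < j, the values π(i) and π(j) are two distinct elements of {1, …, 60} in uniformly random order; by symmetry P[π(i) > π(j)] = 1/2.
By linearity: E[X] = 1770 · (1/2) = C(60, 2) · (1/2) = 1770/2 = 885 ≈ 885.000000.

E[X] = 885 = 885.000000.


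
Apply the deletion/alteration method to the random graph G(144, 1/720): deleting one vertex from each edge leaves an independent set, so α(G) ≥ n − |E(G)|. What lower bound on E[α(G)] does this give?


E[|E(G)|] = C(144, 2)·p = 10296 · (1/720) = 143/10.
E[α(G)] ≥ n − E[|E(G)|] = 144 − 143/10 = 1297/10.
Numerically: ≈ 129.70000.
(This is only a lower bound; the true E[α(G)] may be larger.)

E[α(G)] ≥ 1297/10 ≈ 129.70000.


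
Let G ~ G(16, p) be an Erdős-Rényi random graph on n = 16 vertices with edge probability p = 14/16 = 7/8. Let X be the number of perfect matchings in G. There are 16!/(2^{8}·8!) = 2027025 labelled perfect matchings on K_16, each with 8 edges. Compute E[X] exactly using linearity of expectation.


K_16 has 16!/(2^{8}·8!) = 2027025 labelled perfect matchings.
For each such perfect matching H, let X_H = 1 if all 8 edges of H are present in G. Then P[X_H = 1] = p^{8} = (7/8)^{8} = 5764801/16777216.
By linearity of expectation: E[X] = Σ_H E[X_H] = 2027025 · p^{8} = 2027025 · 5764801/16777216 = 11685395747025/16777216.
Numerically: E[X] ≈ 6.965e+05.

E[X] = 2027025 · (7/8)^{8} = 11685395747025/16777216 ≈ 6.965e+05.


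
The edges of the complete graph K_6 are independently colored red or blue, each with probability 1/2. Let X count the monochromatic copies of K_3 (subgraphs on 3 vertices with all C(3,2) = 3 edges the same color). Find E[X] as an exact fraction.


Let X = Σ_S X_S over the C(6, 3) = 20 subsets S of size 3, where X_S = 1 if the K_3 on S is monochromatic.
For a fixed S, the K_3 on S has C(3, 2) = 3 edges. P[all 3 edges red] = (1/2)^3, and likewise for blue, so P[monochromatic] = 2·(1/2)^3 = 2^{1 − 3} = 1/4.
Summing: E[X] = C(6, 3) · 2^{1 − 3} = 20 · 1/4 = 5.
Numerically: E[X] ≈ 5.0000.

E[X] = C(6,3)·2^(1−C(3,2)) = 5 ≈ 5.0000.


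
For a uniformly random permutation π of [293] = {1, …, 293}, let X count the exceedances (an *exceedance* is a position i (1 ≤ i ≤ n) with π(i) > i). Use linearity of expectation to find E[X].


Write X = Σ_{i=1}^{293} X_i, where X_i = 1_{π(i) > i}.
For each fixed i, π(i) is uniform over {1, …, 293} (marginal of a uniform permutation), so P[π(i) > i] = (n − i)/n. Summing: Σ_{i=1}^{293} (n − i)/n = (0 + 1 + … + 292)/293 = 293(293 − 1)/(2·293) = (293 − 1)/2.
Hence E[X] = Σ_{i=1}^{293} (293 − i)/293 = 146 ≈ 146.000.

E[X] = 146 = 146.000.


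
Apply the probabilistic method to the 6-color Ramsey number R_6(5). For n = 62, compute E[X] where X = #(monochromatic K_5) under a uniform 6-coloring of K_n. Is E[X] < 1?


E[X] = C(62, 5) · 6^{1 − 10} = 6471002 · 6^{−9} = 6471002/10077696.
As a reduced fraction: E[X] = 3235501/5038848 ≈ 0.642.
Is E[X] < 1? YES.
Since E[X] < 1, there exists a 6-coloring of K_{62} with no monochromatic K_5; hence R_6(5) > 62.

E[X] = 3235501/5038848 ≈ 0.642; E[X] < 1, so R_6(5) > 62.


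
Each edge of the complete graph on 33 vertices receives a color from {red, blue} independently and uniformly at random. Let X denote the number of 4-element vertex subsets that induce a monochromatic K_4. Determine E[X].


Let X = Σ_S X_S over the C(33, 4) = 40920 subsets S of size 4, where X_S = 1 if the K_4 on S is monochromatic.
For a fixed S, the K_4 on S has C(4, 2) = 6 edges. P[all 6 edges red] = (1/2)^6, and likewise for blue, so P[monochromatic] = 2·(1/2)^6 = 2^{1 − 6} = 1/32.
By linearity of expectation: E[X] = C(33, 4) · 2^{1 − 6} = 40920 · 1/32 = 5115/4.
Numerically: E[X] ≈ 1278.7500.

E[X] = C(33,4)·2^(1−C(4,2)) = 5115/4 ≈ 1278.7500.


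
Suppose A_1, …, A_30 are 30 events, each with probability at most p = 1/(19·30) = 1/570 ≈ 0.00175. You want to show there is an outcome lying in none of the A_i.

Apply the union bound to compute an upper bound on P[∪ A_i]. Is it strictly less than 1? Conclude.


Union bound: P[∪_{i=1}^{30} A_i] ≤ Σ_i P[A_i] ≤ 30·p = 30·(1/570) = 1/19.
Numerically: 1/19 ≈ 0.05263.
Is 1/19 < 1? YES.
Since P[∪ A_i] ≤ 1/19 < 1, the complement has P[∩ A_i^c] ≥ 1 − 1/19 = 18/19 > 0, so some outcome avoids every A_i.

30·p = 1/19 ≈ 0.05263; existence CERTIFIED by the union bound.


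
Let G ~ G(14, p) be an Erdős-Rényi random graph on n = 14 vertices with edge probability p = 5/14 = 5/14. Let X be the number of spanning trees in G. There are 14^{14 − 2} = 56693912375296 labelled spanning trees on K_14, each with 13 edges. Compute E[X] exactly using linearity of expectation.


K_14 has 14^{14 − 2} = 56693912375296 labelled spanning trees.
For each such spanning tree H, let X_H = 1 if all 13 edges of H are present in G. Then P[X_H = 1] = p^{13} = (5/14)^{13} = 1220703125/793714773254144.
Summing the indicators: E[X] = Σ_H E[X_H] = 56693912375296 · p^{13} = 56693912375296 · 1220703125/793714773254144 = 1220703125/14.
Numerically: E[X] ≈ 8.719e+07.

E[X] = 56693912375296 · (5/14)^{13} = 1220703125/14 ≈ 8.719e+07.


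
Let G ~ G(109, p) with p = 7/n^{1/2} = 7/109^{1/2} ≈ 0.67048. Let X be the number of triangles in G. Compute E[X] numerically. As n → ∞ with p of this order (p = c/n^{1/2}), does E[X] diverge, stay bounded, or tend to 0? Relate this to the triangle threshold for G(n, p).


Number of potential triangles: C(109, 3) = 209934.
Each occurs with probability p³ ≈ (0.67048)³ ≈ 3.0140772e-01.
By linearity: E[X] = C(109, 3)·p³ ≈ 209934 · 3.0140772e-01 ≈ 63275.72849.
Since α = 1/2 < 1, p = c/n^{1/2} ≫ 1/n is above the triangle threshold p ~ 1/n. Asymptotically E[X] ~ (c³/6)·n^{3(1−α)} = (7³/6)·n^{1.5} → ∞; triangles are abundant w.h.p.

E[X] ≈ 63275.72849; in regime p = Θ(1/n^{1/2}) E[X] diverges (above the triangle threshold p ~ 1/n).


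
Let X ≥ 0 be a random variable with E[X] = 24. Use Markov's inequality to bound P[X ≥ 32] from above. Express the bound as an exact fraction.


μ = E[X] = 24, a = 32.
Markov: P[X ≥ 32] ≤ μ/a = (24)/32 = 3/4.
Numerically: ≈ 0.750.
(Since a = 32 > μ = 24.000, the bound 3/4 is < 1 and informative.)

P[X ≥ 32] ≤ 3/4 ≈ 0.750.


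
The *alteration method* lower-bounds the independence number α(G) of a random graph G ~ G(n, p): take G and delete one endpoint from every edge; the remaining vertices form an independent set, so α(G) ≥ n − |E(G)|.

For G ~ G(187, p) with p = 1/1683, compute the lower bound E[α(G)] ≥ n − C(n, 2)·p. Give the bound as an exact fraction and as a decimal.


E[|E(G)|] = C(187, 2)·p = 17391 · (1/1683) = 31/3.
E[α(G)] ≥ n − E[|E(G)|] = 187 − 31/3 = 530/3.
Numerically: ≈ 176.667.
(This is only a lower bound; the true E[α(G)] may be larger.)

E[α(G)] ≥ 530/3 ≈ 176.667.


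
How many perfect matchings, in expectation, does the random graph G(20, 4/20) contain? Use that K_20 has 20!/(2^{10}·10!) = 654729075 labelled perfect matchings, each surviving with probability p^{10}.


K_20 has 20!/(2^{10}·10!) = 654729075 labelled perfect matchings.
For each such perfect matching H, let X_H = 1 if all 10 edges of H are present in G. Then P[X_H = 1] = p^{10} = (1/5)^{10} = 1/9765625.
By linearity of expectation: E[X] = Σ_H E[X_H] = 654729075 · p^{10} = 654729075 · 1/9765625 = 26189163/390625.
Numerically: E[X] ≈ 67.04.

E[X] = 654729075 · (1/5)^{10} = 26189163/390625 ≈ 67.04.


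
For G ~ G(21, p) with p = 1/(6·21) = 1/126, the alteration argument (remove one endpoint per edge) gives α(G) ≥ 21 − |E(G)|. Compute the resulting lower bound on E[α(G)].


E[|E(G)|] = C(21, 2)·p = 210 · (1/126) = 5/3.
E[α(G)] ≥ n − E[|E(G)|] = 21 − 5/3 = 58/3.
Numerically: ≈ 19.333.
(This is only a lower bound; the true E[α(G)] may be larger.)

E[α(G)] ≥ 58/3 ≈ 19.333.


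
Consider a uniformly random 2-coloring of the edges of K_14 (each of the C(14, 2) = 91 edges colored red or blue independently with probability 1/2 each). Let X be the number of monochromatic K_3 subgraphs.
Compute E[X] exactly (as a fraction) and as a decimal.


Let X = Σ_S X_S over the C(14, 3) = 364 subsets S of size 3, where X_S = 1 if the K_3 on S is monochromatic.
For a fixed S, the K_3 on S has C(3, 2) = 3 edges. P[all 3 edges red] = (1/2)^3, and likewise for blue, so P[monochromatic] = 2·(1/2)^3 = 2^{1 − 3} = 1/4.
By linearity: E[X] = C(14, 3) · 2^{1 − 3} = 364 · 1/4 = 91.
Numerically: E[X] ≈ 91.00000.

E[X] = C(14,3)·2^(1−C(3,2)) = 91 ≈ 91.00000.


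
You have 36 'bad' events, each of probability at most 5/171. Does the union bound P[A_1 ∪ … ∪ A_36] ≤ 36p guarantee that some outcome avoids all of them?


Union bound: P[∪_{i=1}^{36} A_i] ≤ Σ_i P[A_i] ≤ 36·p = 36·(5/171) = 20/19.
Numerically: 20/19 ≈ 1.053.
Is 20/19 < 1? NO.
Since the bound 20/19 is ≥ 1, the union bound is uninformative here; it does NOT by itself certify existence.

36·p = 20/19 ≈ 1.053; existence NOT certified by the union bound.


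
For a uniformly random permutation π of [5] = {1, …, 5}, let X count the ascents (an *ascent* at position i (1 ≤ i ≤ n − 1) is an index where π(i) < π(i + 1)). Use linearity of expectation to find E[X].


Write X = Σ X_I over i = 1, …, 4, with X_I the indicator of one ascent.
There are 4 indicators.
For each fixed i, the pair (π(i), π(i+1)) is a uniformly random ordered pair of distinct values from {1, …, 5}; by symmetry P[π(i) < π(i+1)] = 1/2.
By linearity: E[X] = 4 · (1/2) = (5 − 1) · (1/2) = 2 ≈ 2.00000.

E[X] = 2 = 2.00000.


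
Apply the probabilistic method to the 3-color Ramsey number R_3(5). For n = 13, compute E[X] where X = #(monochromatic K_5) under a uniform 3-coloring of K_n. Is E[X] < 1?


E[X] = C(13, 5) · 3^{1 − 10} = 1287 · 3^{−9} = 1287/19683.
As a reduced fraction: E[X] = 143/2187 ≈ 0.0653864.
Is E[X] < 1? YES.
Since E[X] < 1, there exists a 3-coloring of K_{13} with no monochromatic K_5; hence R_3(5) > 13.

E[X] = 143/2187 ≈ 0.0653864; E[X] < 1, so R_3(5) > 13.


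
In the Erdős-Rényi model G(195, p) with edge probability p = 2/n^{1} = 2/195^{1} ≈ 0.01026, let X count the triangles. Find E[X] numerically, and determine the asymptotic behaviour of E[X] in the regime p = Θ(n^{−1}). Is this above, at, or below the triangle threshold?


Number of potential triangles: C(195, 3) = 1216865.
Each occurs with probability p³ ≈ (0.01026)³ ≈ 1.078912e-06.
By linearity: E[X] = C(195, 3)·p³ ≈ 1216865 · 1.078912e-06 ≈ 1.3129.
Here α = 1, so p = 2/n is exactly at the triangle threshold p ~ 1/n. Asymptotically E[X] → c³/6 = 2³/6 = 4/3 ≈ 1.3333, a bounded constant. In this regime the triangle count is asymptotically Poisson(c³/6).

E[X] ≈ 1.3129; in regime p = Θ(1/n^{1}) E[X] stays bounded (at the triangle threshold p ~ 1/n).


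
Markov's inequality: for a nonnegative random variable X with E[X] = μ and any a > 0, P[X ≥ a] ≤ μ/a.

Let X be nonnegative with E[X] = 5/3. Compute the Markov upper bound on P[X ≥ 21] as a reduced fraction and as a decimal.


μ = E[X] = 5/3, a = 21.
Markov: P[X ≥ 21] ≤ μ/a = (5/3)/21 = 5/63.
Numerically: ≈ 0.0794.
(Since a = 21 > μ = 1.6667, the bound 5/63 is < 1 and informative.)

P[X ≥ 21] ≤ 5/63 ≈ 0.0794.


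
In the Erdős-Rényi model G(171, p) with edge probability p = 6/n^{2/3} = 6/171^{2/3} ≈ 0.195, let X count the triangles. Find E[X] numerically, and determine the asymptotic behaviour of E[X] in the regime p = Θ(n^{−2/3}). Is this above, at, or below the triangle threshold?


Number of potential triangles: C(171, 3) = 818805.
Each occurs with probability p³ ≈ (0.195)³ ≈ 7.38689e-03.
By linearity: E[X] = C(171, 3)·p³ ≈ 818805 · 7.38689e-03 ≈ 6048.421.
Since α = 2/3 < 1, p = c/n^{2/3} ≫ 1/n is above the triangle threshold p ~ 1/n. Asymptotically E[X] ~ (c³/6)·n^{3(1−α)} = (6³/6)·n^{1} → ∞; triangles are abundant w.h.p.

E[X] ≈ 6048.421; in regime p = Θ(1/n^{2/3}) E[X] diverges (above the triangle threshold p ~ 1/n).


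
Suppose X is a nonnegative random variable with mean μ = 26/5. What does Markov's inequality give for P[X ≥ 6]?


μ = E[X] = 26/5, a = 6.
Markov: P[X ≥ 6] ≤ μ/a = (26/5)/6 = 13/15.
Numerically: ≈ 0.866667.
(Since a = 6 > μ = 5.200000, the bound 13/15 is < 1 and informative.)

P[X ≥ 6] ≤ 13/15 ≈ 0.866667.


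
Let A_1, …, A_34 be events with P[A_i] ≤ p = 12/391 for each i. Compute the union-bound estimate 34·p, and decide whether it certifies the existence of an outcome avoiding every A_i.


Union bound: P[∪_{i=1}^{34} A_i] ≤ Σ_i P[A_i] ≤ 34·p = 34·(12/391) = 24/23.
Numerically: 24/23 ≈ 1.043.
Is 24/23 < 1? NO.
Since the bound 24/23 is ≥ 1, the union bound is uninformative here; it does NOT by itself certify existence.

34·p = 24/23 ≈ 1.043; existence NOT certified by the union bound.


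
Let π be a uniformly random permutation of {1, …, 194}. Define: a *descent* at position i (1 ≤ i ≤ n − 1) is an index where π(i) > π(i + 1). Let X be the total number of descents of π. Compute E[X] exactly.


Write X = Σ X_I over i = 1, …, 193, with X_I the indicator of one descent.
There are 193 indicators.
For each fixed i, the pair (π(i), π(i+1)) is a uniformly random ordered pair of distinct values from {1, …, 194}; by symmetry P[π(i) > π(i+1)] = 1/2.
By linearity: E[X] = 193 · (1/2) = (194 − 1) · (1/2) = 193/2 ≈ 96.5000.

E[X] = 193/2 = 96.5000.


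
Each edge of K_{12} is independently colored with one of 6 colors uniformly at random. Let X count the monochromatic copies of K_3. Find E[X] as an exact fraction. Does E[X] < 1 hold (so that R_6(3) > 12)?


E[X] = C(12, 3) · 6^{1 − 3} = 220 · 6^{−2} = 220/36.
As a reduced fraction: E[X] = 55/9 ≈ 6.111.
Is E[X] < 1? NO.
Since E[X] ≥ 1, the first-moment bound is inconclusive at n = 12; it does NOT by itself certify R_6(3) > 12.

E[X] = 55/9 ≈ 6.111; E[X] ≥ 1; first-moment method inconclusive here.


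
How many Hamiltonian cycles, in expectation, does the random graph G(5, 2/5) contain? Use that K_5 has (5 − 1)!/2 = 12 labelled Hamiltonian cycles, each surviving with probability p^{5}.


K_5 has (5 − 1)!/2 = 12 labelled Hamiltonian cycles.
For each such Hamiltonian cycle H, let X_H = 1 if all 5 edges of H are present in G. Then P[X_H = 1] = p^{5} = (2/5)^{5} = 32/3125.
Summing the indicators: E[X] = Σ_H E[X_H] = 12 · p^{5} = 12 · 32/3125 = 384/3125.
Numerically: E[X] ≈ 0.12288.

E[X] = 12 · (2/5)^{5} = 384/3125 ≈ 0.12288.


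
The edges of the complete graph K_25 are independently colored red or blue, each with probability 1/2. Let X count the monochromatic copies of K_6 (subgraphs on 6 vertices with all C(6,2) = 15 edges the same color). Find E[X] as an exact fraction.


Let X = Σ_S X_S over the C(25, 6) = 177100 subsets S of size 6, where X_S = 1 if the K_6 on S is monochromatic.
For a fixed S, the K_6 on S has C(6, 2) = 15 edges. P[all 15 edges red] = (1/2)^15, and likewise for blue, so P[monochromatic] = 2·(1/2)^15 = 2^{1 − 15} = 1/16384.
Summing: E[X] = C(25, 6) · 2^{1 − 15} = 177100 · 1/16384 = 44275/4096.
Numerically: E[X] ≈ 10.80933.

E[X] = C(25,6)·2^(1−C(6,2)) = 44275/4096 ≈ 10.80933.


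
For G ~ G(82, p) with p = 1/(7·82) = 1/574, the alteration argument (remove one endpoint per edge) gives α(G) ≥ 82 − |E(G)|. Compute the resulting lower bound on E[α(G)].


E[|E(G)|] = C(82, 2)·p = 3321 · (1/574) = 81/14.
E[α(G)] ≥ n − E[|E(G)|] = 82 − 81/14 = 1067/14.
Numerically: ≈ 76.2143.
(This is only a lower bound; the true E[α(G)] may be larger.)

E[α(G)] ≥ 1067/14 ≈ 76.2143.


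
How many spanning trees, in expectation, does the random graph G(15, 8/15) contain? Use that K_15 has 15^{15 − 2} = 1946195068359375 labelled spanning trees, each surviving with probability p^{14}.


K_15 has 15^{15 − 2} = 1946195068359375 labelled spanning trees.
For each such spanning tree H, let X_H = 1 if all 14 edges of H are present in G. Then P[X_H = 1] = p^{14} = (8/15)^{14} = 4398046511104/29192926025390625.
By linearity: E[X] = Σ_H E[X_H] = 1946195068359375 · p^{14} = 1946195068359375 · 4398046511104/29192926025390625 = 4398046511104/15.
Numerically: E[X] ≈ 2.93e+11.

E[X] = 1946195068359375 · (8/15)^{14} = 4398046511104/15 ≈ 2.93e+11.


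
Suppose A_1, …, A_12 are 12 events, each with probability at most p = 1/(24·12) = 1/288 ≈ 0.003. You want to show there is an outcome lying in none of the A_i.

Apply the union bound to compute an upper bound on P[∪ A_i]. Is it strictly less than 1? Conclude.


Union bound: P[∪_{i=1}^{12} A_i] ≤ Σ_i P[A_i] ≤ 12·p = 12·(1/288) = 1/24.
Numerically: 1/24 ≈ 0.042.
Is 1/24 < 1? YES.
Since P[∪ A_i] ≤ 1/24 < 1, the complement has P[∩ A_i^c] ≥ 1 − 1/24 = 23/24 > 0, so some outcome avoids every A_i.

12·p = 1/24 ≈ 0.042; existence CERTIFIED by the union bound.


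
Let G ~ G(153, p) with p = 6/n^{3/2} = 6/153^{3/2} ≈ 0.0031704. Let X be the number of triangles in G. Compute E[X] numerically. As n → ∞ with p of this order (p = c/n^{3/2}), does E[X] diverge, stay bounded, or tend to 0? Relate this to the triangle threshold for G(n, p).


Number of potential triangles: C(153, 3) = 585276.
Each occurs with probability p³ ≈ (0.0031704)³ ≈ 3.1867083e-08.
By linearity: E[X] = C(153, 3)·p³ ≈ 585276 · 3.1867083e-08 ≈ 0.01865.
Since α = 3/2 > 1, p = c/n^{3/2} = o(1/n) is below the triangle threshold p ~ 1/n. Asymptotically E[X] ~ (c³/6)·n^{3(1−α)} = (6³/6)·n^{-1.5} → 0, so by Markov's inequality G has no triangles w.h.p.

E[X] ≈ 0.01865; in regime p = Θ(1/n^{3/2}) E[X] tends to 0 (below the triangle threshold p ~ 1/n).


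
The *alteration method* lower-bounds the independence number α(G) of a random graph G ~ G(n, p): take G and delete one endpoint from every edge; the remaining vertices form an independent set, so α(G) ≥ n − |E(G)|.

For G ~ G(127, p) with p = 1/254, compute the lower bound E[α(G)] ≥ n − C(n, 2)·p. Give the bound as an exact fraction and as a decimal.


E[|E(G)|] = C(127, 2)·p = 8001 · (1/254) = 63/2.
E[α(G)] ≥ n − E[|E(G)|] = 127 − 63/2 = 191/2.
Numerically: ≈ 95.5000.
(This is only a lower bound; the true E[α(G)] may be larger.)

E[α(G)] ≥ 191/2 ≈ 95.5000.


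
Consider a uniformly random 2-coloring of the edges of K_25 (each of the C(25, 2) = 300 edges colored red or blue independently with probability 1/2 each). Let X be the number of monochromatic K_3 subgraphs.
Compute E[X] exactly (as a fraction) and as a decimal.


Let X = Σ_S X_S over the C(25, 3) = 2300 subsets S of size 3, where X_S = 1 if the K_3 on S is monochromatic.
For a fixed S, the K_3 on S has C(3, 2) = 3 edges. P[all 3 edges red] = (1/2)^3, and likewise for blue, so P[monochromatic] = 2·(1/2)^3 = 2^{1 − 3} = 1/4.
By linearity of expectation: E[X] = C(25, 3) · 2^{1 − 3} = 2300 · 1/4 = 575.
Numerically: E[X] ≈ 575.000000.

E[X] = C(25,3)·2^(1−C(3,2)) = 575 ≈ 575.000000.


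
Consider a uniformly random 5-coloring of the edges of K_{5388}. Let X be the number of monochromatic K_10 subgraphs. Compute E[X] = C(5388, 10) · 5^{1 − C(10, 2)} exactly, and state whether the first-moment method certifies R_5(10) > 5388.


E[X] = C(5388, 10) · 5^{1 − 45} = 5634865093375880654852250419586 · 5^{−44} = 5634865093375880654852250419586/5684341886080801486968994140625.
As a reduced fraction: E[X] = 5634865093375880654852250419586/5684341886080801486968994140625 ≈ 0.991296.
Is E[X] < 1? YES.
Since E[X] < 1, there exists a 5-coloring of K_{5388} with no monochromatic K_10; hence R_5(10) > 5388.

E[X] = 5634865093375880654852250419586/5684341886080801486968994140625 ≈ 0.991296; E[X] < 1, so R_5(10) > 5388.


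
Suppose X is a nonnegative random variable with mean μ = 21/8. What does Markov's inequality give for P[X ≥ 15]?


μ = E[X] = 21/8, a = 15.
Markov: P[X ≥ 15] ≤ μ/a = (21/8)/15 = 7/40.
Numerically: ≈ 0.175000.
(Since a = 15 > μ = 2.625000, the bound 7/40 is < 1 and informative.)

P[X ≥ 15] ≤ 7/40 ≈ 0.175000.


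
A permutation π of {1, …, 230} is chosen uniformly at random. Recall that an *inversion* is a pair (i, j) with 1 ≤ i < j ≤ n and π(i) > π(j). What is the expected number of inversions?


Write X = Σ X_I over the C(230, 2) = 26335 pairs i < j, with X_I the indicator of one inversion.
There are 26335 indicators.
For each fixed pair i < j, the values π(i) and π(j) are two distinct elements of {1, …, 230} in uniformly random order; by symmetry P[π(i) > π(j)] = 1/2.
By linearity: E[X] = 26335 · (1/2) = C(230, 2) · (1/2) = 26335/2 = 26335/2 ≈ 13167.500000.

E[X] = 26335/2 = 13167.500000.


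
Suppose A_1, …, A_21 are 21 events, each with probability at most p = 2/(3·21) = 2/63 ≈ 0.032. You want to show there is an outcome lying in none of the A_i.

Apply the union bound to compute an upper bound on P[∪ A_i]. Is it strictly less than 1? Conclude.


Union bound: P[∪_{i=1}^{21} A_i] ≤ Σ_i P[A_i] ≤ 21·p = 21·(2/63) = 2/3.
Numerically: 2/3 ≈ 0.667.
Is 2/3 < 1? YES.
Since P[∪ A_i] ≤ 2/3 < 1, the complement has P[∩ A_i^c] ≥ 1 − 2/3 = 1/3 > 0, so some outcome avoids every A_i.

21·p = 2/3 ≈ 0.667; existence CERTIFIED by the union bound.


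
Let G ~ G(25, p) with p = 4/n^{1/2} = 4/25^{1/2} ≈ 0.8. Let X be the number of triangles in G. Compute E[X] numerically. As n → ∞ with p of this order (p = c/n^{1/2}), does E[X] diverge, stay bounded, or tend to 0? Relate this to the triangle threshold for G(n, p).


Number of potential triangles: C(25, 3) = 2300.
Each occurs with probability p³ ≈ (0.8)³ ≈ 5.12000000e-01.
By linearity: E[X] = C(25, 3)·p³ ≈ 2300 · 5.12000000e-01 ≈ 1177.600000.
Since α = 1/2 < 1, p = c/n^{1/2} ≫ 1/n is above the triangle threshold p ~ 1/n. Asymptotically E[X] ~ (c³/6)·n^{3(1−α)} = (4³/6)·n^{1.5} → ∞; triangles are abundant w.h.p.

E[X] ≈ 1177.600000; in regime p = Θ(1/n^{1/2}) E[X] diverges (above the triangle threshold p ~ 1/n).


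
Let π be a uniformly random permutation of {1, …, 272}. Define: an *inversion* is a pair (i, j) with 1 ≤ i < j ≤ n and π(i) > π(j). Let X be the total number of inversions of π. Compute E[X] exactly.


Write X = Σ X_I over the C(272, 2) = 36856 pairs i < j, with X_I the indicator of one inversion.
There are 36856 indicators.
For each fixed pair i < j, the values π(i) and π(j) are two distinct elements of {1, …, 272} in uniformly random order; by symmetry P[π(i) > π(j)] = 1/2.
By linearity: E[X] = 36856 · (1/2) = C(272, 2) · (1/2) = 36856/2 = 18428 ≈ 18428.0000.

E[X] = 18428 = 18428.0000.


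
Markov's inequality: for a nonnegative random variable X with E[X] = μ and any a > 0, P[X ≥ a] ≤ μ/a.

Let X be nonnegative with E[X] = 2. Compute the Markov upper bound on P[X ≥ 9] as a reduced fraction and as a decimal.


μ = E[X] = 2, a = 9.
Markov: P[X ≥ 9] ≤ μ/a = (2)/9 = 2/9.
Numerically: ≈ 0.22222.
(Since a = 9 > μ = 2.00000, the bound 2/9 is < 1 and informative.)

P[X ≥ 9] ≤ 2/9 ≈ 0.22222.


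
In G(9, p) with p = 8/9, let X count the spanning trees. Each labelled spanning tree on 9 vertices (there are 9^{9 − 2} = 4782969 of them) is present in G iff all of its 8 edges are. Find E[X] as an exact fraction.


K_9 has 9^{9 − 2} = 4782969 labelled spanning trees.
For each such spanning tree H, let X_H = 1 if all 8 edges of H are present in G. Then P[X_H = 1] = p^{8} = (8/9)^{8} = 16777216/43046721.
By linearity: E[X] = Σ_H E[X_H] = 4782969 · p^{8} = 4782969 · 16777216/43046721 = 16777216/9.
Numerically: E[X] ≈ 1.8641e+06.

E[X] = 4782969 · (8/9)^{8} = 16777216/9 ≈ 1.8641e+06.


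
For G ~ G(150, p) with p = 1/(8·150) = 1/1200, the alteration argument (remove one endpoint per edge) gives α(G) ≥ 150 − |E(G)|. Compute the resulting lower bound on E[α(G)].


E[|E(G)|] = C(150, 2)·p = 11175 · (1/1200) = 149/16.
E[α(G)] ≥ n − E[|E(G)|] = 150 − 149/16 = 2251/16.
Numerically: ≈ 140.6875.
(This is only a lower bound; the true E[α(G)] may be larger.)

E[α(G)] ≥ 2251/16 ≈ 140.6875.


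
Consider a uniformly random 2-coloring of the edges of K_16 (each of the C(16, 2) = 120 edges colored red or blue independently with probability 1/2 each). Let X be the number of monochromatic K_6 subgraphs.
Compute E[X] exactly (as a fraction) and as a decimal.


Let X = Σ_S X_S over the C(16, 6) = 8008 subsets S of size 6, where X_S = 1 if the K_6 on S is monochromatic.
For a fixed S, the K_6 on S has C(6, 2) = 15 edges. P[all 15 edges red] = (1/2)^15, and likewise for blue, so P[monochromatic] = 2·(1/2)^15 = 2^{1 − 15} = 1/16384.
By linearity: E[X] = C(16, 6) · 2^{1 − 15} = 8008 · 1/16384 = 1001/2048.
Numerically: E[X] ≈ 0.4888.

E[X] = C(16,6)·2^(1−C(6,2)) = 1001/2048 ≈ 0.4888.


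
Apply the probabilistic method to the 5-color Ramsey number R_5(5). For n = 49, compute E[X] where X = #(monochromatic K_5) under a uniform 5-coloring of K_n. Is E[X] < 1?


E[X] = C(49, 5) · 5^{1 − 10} = 1906884 · 5^{−9} = 1906884/1953125.
As a reduced fraction: E[X] = 1906884/1953125 ≈ 0.97632.
Is E[X] < 1? YES.
Since E[X] < 1, there exists a 5-coloring of K_{49} with no monochromatic K_5; hence R_5(5) > 49.

E[X] = 1906884/1953125 ≈ 0.97632; E[X] < 1, so R_5(5) > 49.


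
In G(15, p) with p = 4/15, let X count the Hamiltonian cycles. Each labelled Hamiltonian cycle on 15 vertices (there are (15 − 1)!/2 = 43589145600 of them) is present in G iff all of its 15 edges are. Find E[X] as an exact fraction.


K_15 has (15 − 1)!/2 = 43589145600 labelled Hamiltonian cycles.
For each such Hamiltonian cycle H, let X_H = 1 if all 15 edges of H are present in G. Then P[X_H = 1] = p^{15} = (4/15)^{15} = 1073741824/437893890380859375.
Summing the indicators: E[X] = Σ_H E[X_H] = 43589145600 · p^{15} = 43589145600 · 1073741824/437893890380859375 = 7704277975826432/72081298828125.
Numerically: E[X] ≈ 106.88.

E[X] = 43589145600 · (4/15)^{15} = 7704277975826432/72081298828125 ≈ 106.88.


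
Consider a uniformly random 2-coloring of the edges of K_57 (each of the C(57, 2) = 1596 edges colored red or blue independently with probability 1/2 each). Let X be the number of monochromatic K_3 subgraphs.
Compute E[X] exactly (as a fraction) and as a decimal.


Let X = Σ_S X_S over the C(57, 3) = 29260 subsets S of size 3, where X_S = 1 if the K_3 on S is monochromatic.
For a fixed S, the K_3 on S has C(3, 2) = 3 edges. P[all 3 edges red] = (1/2)^3, and likewise for blue, so P[monochromatic] = 2·(1/2)^3 = 2^{1 − 3} = 1/4.
By linearity: E[X] = C(57, 3) · 2^{1 − 3} = 29260 · 1/4 = 7315.
Numerically: E[X] ≈ 7315.0000.

E[X] = C(57,3)·2^(1−C(3,2)) = 7315 ≈ 7315.0000.


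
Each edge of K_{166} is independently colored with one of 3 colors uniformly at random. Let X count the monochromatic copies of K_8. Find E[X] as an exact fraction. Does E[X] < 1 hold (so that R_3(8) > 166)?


E[X] = C(166, 8) · 3^{1 − 28} = 12049276177620 · 3^{−27} = 12049276177620/7625597484987.
As a reduced fraction: E[X] = 148756496020/94143178827 ≈ 1.58011.
Is E[X] < 1? NO.
Since E[X] ≥ 1, the first-moment bound is inconclusive at n = 166; it does NOT by itself certify R_3(8) > 166.

E[X] = 148756496020/94143178827 ≈ 1.58011; E[X] ≥ 1; first-moment method inconclusive here.


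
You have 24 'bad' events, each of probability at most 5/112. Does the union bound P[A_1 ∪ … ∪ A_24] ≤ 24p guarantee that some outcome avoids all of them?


Union bound: P[∪_{i=1}^{24} A_i] ≤ Σ_i P[A_i] ≤ 24·p = 24·(5/112) = 15/14.
Numerically: 15/14 ≈ 1.071429.
Is 15/14 < 1? NO.
Since the bound 15/14 is ≥ 1, the union bound is uninformative here; it does NOT by itself certify existence.

24·p = 15/14 ≈ 1.071429; existence NOT certified by the union bound.


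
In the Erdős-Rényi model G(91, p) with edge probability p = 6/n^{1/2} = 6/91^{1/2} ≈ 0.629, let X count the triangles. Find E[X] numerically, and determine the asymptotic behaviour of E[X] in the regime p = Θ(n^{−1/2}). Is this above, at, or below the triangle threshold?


Number of potential triangles: C(91, 3) = 121485.
Each occurs with probability p³ ≈ (0.629)³ ≈ 2.48824e-01.
By linearity: E[X] = C(91, 3)·p³ ≈ 121485 · 2.48824e-01 ≈ 30228.342.
Since α = 1/2 < 1, p = c/n^{1/2} ≫ 1/n is above the triangle threshold p ~ 1/n. Asymptotically E[X] ~ (c³/6)·n^{3(1−α)} = (6³/6)·n^{1.5} → ∞; triangles are abundant w.h.p.

E[X] ≈ 30228.342; in regime p = Θ(1/n^{1/2}) E[X] diverges (above the triangle threshold p ~ 1/n).


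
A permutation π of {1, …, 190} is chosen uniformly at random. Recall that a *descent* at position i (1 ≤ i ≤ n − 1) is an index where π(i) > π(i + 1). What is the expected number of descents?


Write X = Σ X_I over i = 1, …, 189, with X_I the indicator of one descent.
There are 189 indicators.
For each fixed i, the pair (π(i), π(i+1)) is a uniformly random ordered pair of distinct values from {1, …, 190}; by symmetry P[π(i) > π(i+1)] = 1/2.
By linearity: E[X] = 189 · (1/2) = (190 − 1) · (1/2) = 189/2 ≈ 94.500000.

E[X] = 189/2 = 94.500000.


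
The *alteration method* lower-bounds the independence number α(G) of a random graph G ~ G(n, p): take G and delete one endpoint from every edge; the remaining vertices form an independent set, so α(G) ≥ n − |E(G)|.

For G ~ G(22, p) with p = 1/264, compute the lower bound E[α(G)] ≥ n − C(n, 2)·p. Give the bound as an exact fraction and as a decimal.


E[|E(G)|] = C(22, 2)·p = 231 · (1/264) = 7/8.
E[α(G)] ≥ n − E[|E(G)|] = 22 − 7/8 = 169/8.
Numerically: ≈ 21.125.
(This is only a lower bound; the true E[α(G)] may be larger.)

E[α(G)] ≥ 169/8 ≈ 21.125.


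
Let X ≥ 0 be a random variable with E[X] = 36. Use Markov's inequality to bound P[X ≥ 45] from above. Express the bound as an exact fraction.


μ = E[X] = 36, a = 45.
Markov: P[X ≥ 45] ≤ μ/a = (36)/45 = 4/5.
Numerically: ≈ 0.8000.
(Since a = 45 > μ = 36.0000, the bound 4/5 is < 1 and informative.)

P[X ≥ 45] ≤ 4/5 ≈ 0.8000.


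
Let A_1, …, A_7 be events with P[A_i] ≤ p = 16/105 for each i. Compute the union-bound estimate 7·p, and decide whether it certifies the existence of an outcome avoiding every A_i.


Union bound: P[∪_{i=1}^{7} A_i] ≤ Σ_i P[A_i] ≤ 7·p = 7·(16/105) = 16/15.
Numerically: 16/15 ≈ 1.0667.
Is 16/15 < 1? NO.
Since the bound 16/15 is ≥ 1, the union bound is uninformative here; it does NOT by itself certify existence.

7·p = 16/15 ≈ 1.0667; existence NOT certified by the union bound.


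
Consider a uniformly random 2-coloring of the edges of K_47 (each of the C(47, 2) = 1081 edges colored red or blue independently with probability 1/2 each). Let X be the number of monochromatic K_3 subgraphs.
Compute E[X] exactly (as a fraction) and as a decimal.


Let X = Σ_S X_S over the C(47, 3) = 16215 subsets S of size 3, where X_S = 1 if the K_3 on S is monochromatic.
For a fixed S, the K_3 on S has C(3, 2) = 3 edges. P[all 3 edges red] = (1/2)^3, and likewise for blue, so P[monochromatic] = 2·(1/2)^3 = 2^{1 − 3} = 1/4.
By linearity of expectation: E[X] = C(47, 3) · 2^{1 − 3} = 16215 · 1/4 = 16215/4.
Numerically: E[X] ≈ 4053.750000.

E[X] = C(47,3)·2^(1−C(3,2)) = 16215/4 ≈ 4053.750000.


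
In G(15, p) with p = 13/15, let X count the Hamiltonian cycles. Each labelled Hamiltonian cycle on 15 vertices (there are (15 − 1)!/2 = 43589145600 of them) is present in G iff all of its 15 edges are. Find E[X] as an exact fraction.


K_15 has (15 − 1)!/2 = 43589145600 labelled Hamiltonian cycles.
For each such Hamiltonian cycle H, let X_H = 1 if all 15 edges of H are present in G. Then P[X_H = 1] = p^{15} = (13/15)^{15} = 51185893014090757/437893890380859375.
Summing the indicators: E[X] = Σ_H E[X_H] = 43589145600 · p^{15} = 43589145600 · 51185893014090757/437893890380859375 = 367267381606127548722176/72081298828125.
Numerically: E[X] ≈ 5.1e+09.

E[X] = 43589145600 · (13/15)^{15} = 367267381606127548722176/72081298828125 ≈ 5.1e+09.


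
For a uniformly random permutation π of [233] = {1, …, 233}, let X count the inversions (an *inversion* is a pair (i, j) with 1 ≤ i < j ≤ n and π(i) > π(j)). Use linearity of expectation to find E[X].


Write X = Σ X_I over the C(233, 2) = 27028 pairs i < j, with X_I the indicator of one inversion.
There are 27028 indicators.
For each fixed pair i < j, the values π(i) and π(j) are two distinct elements of {1, …, 233} in uniformly random order; by symmetry P[π(i) > π(j)] = 1/2.
By linearity: E[X] = 27028 · (1/2) = C(233, 2) · (1/2) = 27028/2 = 13514 ≈ 13514.000000.

E[X] = 13514 = 13514.000000.


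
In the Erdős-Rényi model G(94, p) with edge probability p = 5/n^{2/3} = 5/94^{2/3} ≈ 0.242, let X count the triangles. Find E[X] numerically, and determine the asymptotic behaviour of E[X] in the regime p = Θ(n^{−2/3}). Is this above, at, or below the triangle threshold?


Number of potential triangles: C(94, 3) = 134044.
Each occurs with probability p³ ≈ (0.242)³ ≈ 1.41467e-02.
By linearity: E[X] = C(94, 3)·p³ ≈ 134044 · 1.41467e-02 ≈ 1896.277.
Since α = 2/3 < 1, p = c/n^{2/3} ≫ 1/n is above the triangle threshold p ~ 1/n. Asymptotically E[X] ~ (c³/6)·n^{3(1−α)} = (5³/6)·n^{1} → ∞; triangles are abundant w.h.p.

E[X] ≈ 1896.277; in regime p = Θ(1/n^{2/3}) E[X] diverges (above the triangle threshold p ~ 1/n).


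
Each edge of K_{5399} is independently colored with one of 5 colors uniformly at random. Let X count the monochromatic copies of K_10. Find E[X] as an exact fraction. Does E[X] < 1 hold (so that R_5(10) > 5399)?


E[X] = C(5399, 10) · 5^{1 − 45} = 5751065658334180080797359164706 · 5^{−44} = 5751065658334180080797359164706/5684341886080801486968994140625.
As a reduced fraction: E[X] = 5751065658334180080797359164706/5684341886080801486968994140625 ≈ 1.012.
Is E[X] < 1? NO.
Since E[X] ≥ 1, the first-moment bound is inconclusive at n = 5399; it does NOT by itself certify R_5(10) > 5399.

E[X] = 5751065658334180080797359164706/5684341886080801486968994140625 ≈ 1.012; E[X] ≥ 1; first-moment method inconclusive here.


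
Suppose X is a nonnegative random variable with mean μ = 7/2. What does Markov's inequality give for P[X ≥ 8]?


μ = E[X] = 7/2, a = 8.
Markov: P[X ≥ 8] ≤ μ/a = (7/2)/8 = 7/16.
Numerically: ≈ 0.4375.
(Since a = 8 > μ = 3.5000, the bound 7/16 is < 1 and informative.)

P[X ≥ 8] ≤ 7/16 ≈ 0.4375.


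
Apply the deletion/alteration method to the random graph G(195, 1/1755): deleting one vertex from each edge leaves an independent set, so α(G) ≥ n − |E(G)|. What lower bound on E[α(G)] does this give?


E[|E(G)|] = C(195, 2)·p = 18915 · (1/1755) = 97/9.
E[α(G)] ≥ n − E[|E(G)|] = 195 − 97/9 = 1658/9.
Numerically: ≈ 184.22222.
(This is only a lower bound; the true E[α(G)] may be larger.)

E[α(G)] ≥ 1658/9 ≈ 184.22222.


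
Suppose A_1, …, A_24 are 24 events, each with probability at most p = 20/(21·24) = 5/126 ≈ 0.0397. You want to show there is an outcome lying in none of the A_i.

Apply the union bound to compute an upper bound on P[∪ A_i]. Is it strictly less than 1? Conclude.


Union bound: P[∪_{i=1}^{24} A_i] ≤ Σ_i P[A_i] ≤ 24·p = 24·(5/126) = 20/21.
Numerically: 20/21 ≈ 0.9524.
Is 20/21 < 1? YES.
Since P[∪ A_i] ≤ 20/21 < 1, the complement has P[∩ A_i^c] ≥ 1 − 20/21 = 1/21 > 0, so some outcome avoids every A_i.

24·p = 20/21 ≈ 0.9524; existence CERTIFIED by the union bound.


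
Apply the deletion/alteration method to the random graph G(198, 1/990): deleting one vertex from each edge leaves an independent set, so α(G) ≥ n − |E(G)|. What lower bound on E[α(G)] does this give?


E[|E(G)|] = C(198, 2)·p = 19503 · (1/990) = 197/10.
E[α(G)] ≥ n − E[|E(G)|] = 198 − 197/10 = 1783/10.
Numerically: ≈ 178.30000.
(This is only a lower bound; the true E[α(G)] may be larger.)

E[α(G)] ≥ 1783/10 ≈ 178.30000.


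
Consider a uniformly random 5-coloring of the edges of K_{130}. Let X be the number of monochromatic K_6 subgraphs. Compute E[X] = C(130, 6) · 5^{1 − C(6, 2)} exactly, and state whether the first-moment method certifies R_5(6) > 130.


E[X] = C(130, 6) · 5^{1 − 15} = 5963412000 · 5^{−14} = 5963412000/6103515625.
As a reduced fraction: E[X] = 47707296/48828125 ≈ 0.977045.
Is E[X] < 1? YES.
Since E[X] < 1, there exists a 5-coloring of K_{130} with no monochromatic K_6; hence R_5(6) > 130.

E[X] = 47707296/48828125 ≈ 0.977045; E[X] < 1, so R_5(6) > 130.


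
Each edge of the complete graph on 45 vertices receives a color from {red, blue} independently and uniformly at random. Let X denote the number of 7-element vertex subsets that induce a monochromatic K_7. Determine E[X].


Let X = Σ_S X_S over the C(45, 7) = 45379620 subsets S of size 7, where X_S = 1 if the K_7 on S is monochromatic.
For a fixed S, the K_7 on S has C(7, 2) = 21 edges. P[all 21 edges red] = (1/2)^21, and likewise for blue, so P[monochromatic] = 2·(1/2)^21 = 2^{1 − 21} = 1/1048576.
By linearity of expectation: E[X] = C(45, 7) · 2^{1 − 21} = 45379620 · 1/1048576 = 11344905/262144.
Numerically: E[X] ≈ 43.277378.

E[X] = C(45,7)·2^(1−C(7,2)) = 11344905/262144 ≈ 43.277378.
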